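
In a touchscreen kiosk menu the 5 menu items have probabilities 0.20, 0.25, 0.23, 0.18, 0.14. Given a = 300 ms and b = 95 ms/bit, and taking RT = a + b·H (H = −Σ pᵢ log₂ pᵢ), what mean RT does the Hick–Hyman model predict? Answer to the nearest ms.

518 ms

Entropy contributions −pᵢ log₂ pᵢ: 0.4644, 0.5000, 0.4877, 0.4453, 0.3971; sum H = 2.2945 bits.
RT = a + bH = 300 + 95·2.2945 = 517.97 ms.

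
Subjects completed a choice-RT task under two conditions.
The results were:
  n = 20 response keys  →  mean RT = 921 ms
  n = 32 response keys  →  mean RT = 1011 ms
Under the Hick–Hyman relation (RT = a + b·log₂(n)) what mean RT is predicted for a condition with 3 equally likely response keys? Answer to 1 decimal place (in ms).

557.7 ms

Fit slope and intercept:
  b = (1011 − 921) / (log₂ 32 − log₂ 20) = 90 / (5 − 4.3219) = 132.729 ms/bit
  a = 921 − 132.729 × 4.3219 = 347.354 ms
Then RT(3) = 347.354 + 132.729 × log₂ 3 = 347.354 + 132.729 × 1.5850 ≈ 557.725 ms.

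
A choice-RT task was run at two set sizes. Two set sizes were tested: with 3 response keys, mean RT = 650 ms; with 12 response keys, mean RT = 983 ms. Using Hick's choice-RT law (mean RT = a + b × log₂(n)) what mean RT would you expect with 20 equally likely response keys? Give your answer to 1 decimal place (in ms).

1105.7 ms

RT is linear in log₂ n, so two points fix the line:
  b = (983 − 650) / (log₂ 12 − log₂ 3) = 333 / (3.5850 − 1.5850) = 166.500 ms/bit
  a = 650 − 166.500 × 1.5850 = 386.104 ms
Then RT(20) = 386.104 + 166.500 × log₂ 20 = 386.104 + 166.500 × 4.3219 ≈ 1105.705 ms.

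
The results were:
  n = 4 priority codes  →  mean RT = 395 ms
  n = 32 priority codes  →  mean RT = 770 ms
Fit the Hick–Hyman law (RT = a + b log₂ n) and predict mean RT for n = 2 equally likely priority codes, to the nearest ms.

270 ms

Solve the two-equation system in a and b:
  b = (770 − 395) / (log₂ 32 − log₂ 4) = 375 / (5 − 2) = 125 ms/bit
  a = 395 − 125 × 2 = 145 ms
Then RT(2) = 145 + 125 × log₂ 2 = 145 + 125 × 1 ≈ 270.000 ms.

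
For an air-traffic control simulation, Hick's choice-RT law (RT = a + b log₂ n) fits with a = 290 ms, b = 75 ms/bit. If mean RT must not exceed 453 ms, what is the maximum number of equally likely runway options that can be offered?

4

75·log₂ n ≤ 453 − 290 = 163, giving log₂ n ≤ 2.1733 and n ≤ 4.511. The largest whole number is 4.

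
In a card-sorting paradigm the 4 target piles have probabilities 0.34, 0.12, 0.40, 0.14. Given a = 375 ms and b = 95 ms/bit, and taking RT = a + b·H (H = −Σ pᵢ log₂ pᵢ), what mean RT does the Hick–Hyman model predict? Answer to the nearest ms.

548 ms

H = 0.34·log₂(1/0.34) + 0.12·log₂(1/0.12) + 0.40·log₂(1/0.40) + 0.14·log₂(1/0.14) = 1.8221 bits.
RT = 375 + 95 × 1.8221 = 548.10 ms.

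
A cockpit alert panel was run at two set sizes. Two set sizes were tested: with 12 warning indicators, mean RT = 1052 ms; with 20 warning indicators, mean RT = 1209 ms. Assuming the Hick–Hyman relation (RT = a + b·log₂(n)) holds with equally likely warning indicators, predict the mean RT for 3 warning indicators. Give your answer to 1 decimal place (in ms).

625.9 ms

Solve the two-equation system in a and b:
  b = (1209 − 1052) / (log₂ 20 − log₂ 12) = 157 / (4.3219 − 3.5850) = 213.036 ms/bit
  a = 1052 − 213.036 × 3.5850 = 288.275 ms
Then RT(3) = 288.275 + 213.036 × log₂ 3 = 288.275 + 213.036 × 1.5850 ≈ 625.929 ms.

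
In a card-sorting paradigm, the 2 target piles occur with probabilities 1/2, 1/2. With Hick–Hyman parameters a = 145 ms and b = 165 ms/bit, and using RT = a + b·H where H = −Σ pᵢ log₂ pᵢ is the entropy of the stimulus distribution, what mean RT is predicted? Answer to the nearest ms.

310 ms

H = −Σ pᵢ log₂ pᵢ = 0.5·1 + 0.5·1 = 1.000 bits.
RT = 145 + 165 × 1.000 = 310.00 ms.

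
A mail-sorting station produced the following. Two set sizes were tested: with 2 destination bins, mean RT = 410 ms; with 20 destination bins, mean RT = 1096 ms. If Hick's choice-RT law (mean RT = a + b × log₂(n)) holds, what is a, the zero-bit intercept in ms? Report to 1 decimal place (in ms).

203.5 ms

b = (RT₂ − RT₁)/(log₂ n₂ − log₂ n₁) = (1096 − 410)/(4.3219 − 1) = 206.507 ms/bit.
Intercept: a = 410 − 206.507·log₂(2) = 203.493 ms.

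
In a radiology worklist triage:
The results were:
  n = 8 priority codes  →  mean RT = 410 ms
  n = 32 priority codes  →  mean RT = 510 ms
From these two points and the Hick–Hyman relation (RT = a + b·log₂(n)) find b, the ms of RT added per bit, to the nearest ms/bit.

50 ms/bit

b = (RT₂ − RT₁)/(log₂ n₂ − log₂ n₁) = (510 − 410)/(5 − 3) = 50 ms/bit.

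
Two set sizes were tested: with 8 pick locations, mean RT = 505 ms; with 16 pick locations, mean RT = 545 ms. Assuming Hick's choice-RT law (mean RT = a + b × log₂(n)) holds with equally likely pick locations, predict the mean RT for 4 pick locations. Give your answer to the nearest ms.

465 ms

Solve the two-equation system in a and b:
  b = (545 − 505) / (log₂ 16 − log₂ 8) = 40 / (4 − 3) = 40 ms/bit
  a = 505 − 40 × 3 = 385 ms
Then RT(4) = 385 + 40 × log₂ 4 = 385 + 40 × 2 ≈ 465.000 ms.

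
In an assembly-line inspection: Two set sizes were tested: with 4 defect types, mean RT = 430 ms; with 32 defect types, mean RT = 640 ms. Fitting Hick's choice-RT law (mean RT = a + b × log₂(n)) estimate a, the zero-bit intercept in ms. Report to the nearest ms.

290 ms

The slope on a log₂ axis is (640 − 430) / (5 − 2) = 70 ms/bit.
Intercept: a = 430 − 70·log₂(4) = 290.000 ms.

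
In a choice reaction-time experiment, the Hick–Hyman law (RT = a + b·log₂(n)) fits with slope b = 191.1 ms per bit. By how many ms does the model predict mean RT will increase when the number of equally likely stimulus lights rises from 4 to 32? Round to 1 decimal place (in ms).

ΔRT = (a + b log₂ n₂) − (a + b log₂ n₁) = b·(log₂ n₂ − log₂ n₁).
log₂(32) − log₂(4) = log₂(32/4) = log₂(8) = 3.
ΔRT = 191.1 × 3.0000 = 573.300 ms.

573.3 ms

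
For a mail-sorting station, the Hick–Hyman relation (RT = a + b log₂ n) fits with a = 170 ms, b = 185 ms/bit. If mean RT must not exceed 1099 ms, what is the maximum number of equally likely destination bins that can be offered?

32

185·log₂ n ≤ 1099 − 170 = 929, giving log₂ n ≤ 5.0216 and n ≤ 32.483. The largest whole number is 32.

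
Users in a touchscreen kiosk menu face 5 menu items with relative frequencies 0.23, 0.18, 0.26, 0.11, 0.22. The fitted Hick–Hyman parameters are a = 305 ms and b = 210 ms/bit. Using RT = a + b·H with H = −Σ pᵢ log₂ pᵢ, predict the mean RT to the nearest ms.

Entropy contributions −pᵢ log₂ pᵢ: 0.4877, 0.4453, 0.5053, 0.3503, 0.4806; sum H = 2.2691 bits.
RT = a + bH = 305 + 210·2.2691 = 781.52 ms.

782 ms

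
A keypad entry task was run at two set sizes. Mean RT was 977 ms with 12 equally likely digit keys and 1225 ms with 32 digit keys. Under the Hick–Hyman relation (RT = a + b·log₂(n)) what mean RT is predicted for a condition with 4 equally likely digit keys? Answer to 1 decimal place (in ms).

699.2 ms

Fit slope and intercept:
  b = (1225 − 977) / (log₂ 32 − log₂ 12) = 248 / (5 − 3.5850) = 175.260 ms/bit
  a = 977 − 175.260 × 3.5850 = 348.698 ms
Then RT(4) = 348.698 + 175.260 × log₂ 4 = 348.698 + 175.260 × 2 ≈ 699.219 ms.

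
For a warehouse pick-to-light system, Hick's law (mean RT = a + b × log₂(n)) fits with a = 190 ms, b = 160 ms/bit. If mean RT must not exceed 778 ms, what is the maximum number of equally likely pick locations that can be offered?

12

160·log₂ n ≤ 778 − 190 = 588, giving log₂ n ≤ 3.6750 and n ≤ 12.773. The largest whole number is 12.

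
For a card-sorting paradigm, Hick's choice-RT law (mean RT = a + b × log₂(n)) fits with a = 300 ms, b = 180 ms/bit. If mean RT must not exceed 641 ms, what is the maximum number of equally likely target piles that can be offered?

3

180·log₂ n ≤ 641 − 300 = 341, giving log₂ n ≤ 1.8944 and n ≤ 3.718. The largest whole number is 3.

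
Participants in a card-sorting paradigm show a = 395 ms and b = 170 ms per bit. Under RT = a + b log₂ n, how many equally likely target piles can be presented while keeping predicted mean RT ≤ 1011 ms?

12

170·log₂ n ≤ 1011 − 395 = 616, giving log₂ n ≤ 3.6235 and n ≤ 12.325. The largest whole number is 12.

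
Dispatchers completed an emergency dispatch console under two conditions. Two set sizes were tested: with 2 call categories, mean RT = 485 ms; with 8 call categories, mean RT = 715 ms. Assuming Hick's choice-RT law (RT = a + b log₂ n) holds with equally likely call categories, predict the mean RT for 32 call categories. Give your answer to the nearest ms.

945 ms

Fit slope and intercept:
  b = (715 − 485) / (log₂ 8 − log₂ 2) = 230 / (3 − 1) = 115 ms/bit
  a = 485 − 115 × 1 = 370 ms
Then RT(32) = 370 + 115 × log₂ 32 = 370 + 115 × 5 ≈ 945.000 ms.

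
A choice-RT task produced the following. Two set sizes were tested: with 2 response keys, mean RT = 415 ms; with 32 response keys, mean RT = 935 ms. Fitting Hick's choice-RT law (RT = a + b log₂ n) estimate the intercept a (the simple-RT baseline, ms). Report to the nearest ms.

285 ms

b = (RT₂ − RT₁)/(log₂ n₂ − log₂ n₁) = (935 − 415)/(5 − 1) = 130 ms/bit.
a = RT₁ − b·log₂ n₁ = 415 − 130 × 1 = 285.000 ms.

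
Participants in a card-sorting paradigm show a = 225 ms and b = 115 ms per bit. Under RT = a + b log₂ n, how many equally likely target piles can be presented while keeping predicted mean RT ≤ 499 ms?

5

Information budget: (499 − 225)/115 = 2.3826 bits, so n ≤ 2^2.3826 = 5.215 → at most 5.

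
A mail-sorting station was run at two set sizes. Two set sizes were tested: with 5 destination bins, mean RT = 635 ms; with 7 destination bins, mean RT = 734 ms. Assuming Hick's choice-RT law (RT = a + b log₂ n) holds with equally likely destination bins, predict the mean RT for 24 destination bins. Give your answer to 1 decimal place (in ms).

1096.5 ms

Fit slope and intercept:
  b = (734 − 635) / (log₂ 7 − log₂ 5) = 99 / (2.8074 − 2.3219) = 203.944 ms/bit
  a = 635 − 203.944 × 2.3219 = 161.456 ms
Then RT(24) = 161.456 + 203.944 × log₂ 24 = 161.456 + 203.944 × 4.5850 ≈ 1096.533 ms.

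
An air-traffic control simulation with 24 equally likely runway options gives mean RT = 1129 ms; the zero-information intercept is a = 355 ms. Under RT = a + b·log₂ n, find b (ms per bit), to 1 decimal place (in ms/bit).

b = (1129 − 355) / log₂(24) = 774 / 4.5850 = 168.813 ms/bit.

168.8 ms/bit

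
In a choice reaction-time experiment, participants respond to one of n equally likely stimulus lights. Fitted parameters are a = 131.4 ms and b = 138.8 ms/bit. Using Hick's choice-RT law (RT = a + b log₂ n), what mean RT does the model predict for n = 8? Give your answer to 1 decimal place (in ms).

547.8 ms

log₂(8) = 3 bits, so RT = 131.4 + 138.8 × 3 ≈ 547.800 ms.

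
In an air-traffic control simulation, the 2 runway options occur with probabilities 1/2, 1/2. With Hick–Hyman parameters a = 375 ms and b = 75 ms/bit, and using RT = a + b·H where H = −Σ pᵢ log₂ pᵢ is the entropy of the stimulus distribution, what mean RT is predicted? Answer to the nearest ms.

450 ms

H = −Σ pᵢ log₂ pᵢ = 0.5·1 + 0.5·1 = 1.000 bits.
RT = 375 + 75 × 1.000 = 450.00 ms.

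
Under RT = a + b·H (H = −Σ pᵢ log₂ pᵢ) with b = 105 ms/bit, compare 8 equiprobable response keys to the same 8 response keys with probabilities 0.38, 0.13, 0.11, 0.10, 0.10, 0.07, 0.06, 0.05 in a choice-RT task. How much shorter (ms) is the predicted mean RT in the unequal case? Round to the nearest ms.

36 ms

The RT saving is b·ΔH. Equiprobable H₀ = log₂(8) = 3.0000 bits; with the given probabilities H = 2.6560 bits.
b·(H₀ − H) = 105 × (3.0000 − 2.6560) = 36.12 ms.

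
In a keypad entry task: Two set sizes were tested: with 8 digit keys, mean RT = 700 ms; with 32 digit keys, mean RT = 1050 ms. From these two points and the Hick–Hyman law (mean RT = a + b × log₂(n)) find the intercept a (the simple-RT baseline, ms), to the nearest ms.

175 ms

Slope: b = (1050 − 700) / (log₂ 32 − log₂ 8) = 350/2.0000 = 175 ms/bit.
Intercept: a = 700 − 175·log₂(8) = 175.000 ms.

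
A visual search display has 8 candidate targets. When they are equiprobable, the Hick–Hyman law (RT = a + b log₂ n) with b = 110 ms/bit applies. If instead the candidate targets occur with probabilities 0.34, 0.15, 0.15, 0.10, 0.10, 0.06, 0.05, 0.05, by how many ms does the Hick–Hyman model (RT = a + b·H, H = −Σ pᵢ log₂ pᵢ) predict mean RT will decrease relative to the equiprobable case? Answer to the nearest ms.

34 ms

Equiprobable entropy H₀ = log₂ 8 = 3.0000 bits.
Skewed entropy H = −Σ pᵢ log₂ pᵢ = 2.6904 bits.
ΔRT = b·(H₀ − H) = 110 × 0.3096 = 34.06 ms.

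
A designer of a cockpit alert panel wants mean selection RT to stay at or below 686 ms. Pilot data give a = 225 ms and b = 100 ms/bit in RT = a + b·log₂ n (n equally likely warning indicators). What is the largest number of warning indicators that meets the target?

Information budget: (686 − 225)/100 = 4.6100 bits, so n ≤ 2^4.6100 = 24.420 → at most 24.

24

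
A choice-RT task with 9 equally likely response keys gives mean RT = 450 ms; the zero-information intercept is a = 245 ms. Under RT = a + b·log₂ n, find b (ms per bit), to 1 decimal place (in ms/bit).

64.7 ms/bit

b = (450 − 245) / log₂(9) = 205 / 3.1699 = 64.670 ms/bit.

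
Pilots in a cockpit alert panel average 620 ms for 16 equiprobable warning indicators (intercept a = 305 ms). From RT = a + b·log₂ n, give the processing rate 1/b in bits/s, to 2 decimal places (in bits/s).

Choice component = 620 − 305 = 315 ms over log₂(16) = 4 bits.
b = 315 / 4 = 78.750 ms/bit, so 1/b = 12.698 bits/s.

12.70 bits/s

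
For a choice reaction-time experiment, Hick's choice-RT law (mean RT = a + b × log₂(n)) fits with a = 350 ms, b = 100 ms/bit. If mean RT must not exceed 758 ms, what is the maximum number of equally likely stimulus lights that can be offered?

16

Information budget: (758 − 350)/100 = 4.0800 bits, so n ≤ 2^4.0800 = 16.912 → at most 16.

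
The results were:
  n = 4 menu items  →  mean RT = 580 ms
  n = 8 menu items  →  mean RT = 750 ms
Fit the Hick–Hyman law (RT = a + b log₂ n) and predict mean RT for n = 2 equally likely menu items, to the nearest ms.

RT is linear in log₂ n, so two points fix the line:
  b = (750 − 580) / (log₂ 8 − log₂ 4) = 170 / (3 − 2) = 170 ms/bit
  a = 580 − 170 × 2 = 240 ms
Then RT(2) = 240 + 170 × log₂ 2 = 240 + 170 × 1 ≈ 410.000 ms.

410 ms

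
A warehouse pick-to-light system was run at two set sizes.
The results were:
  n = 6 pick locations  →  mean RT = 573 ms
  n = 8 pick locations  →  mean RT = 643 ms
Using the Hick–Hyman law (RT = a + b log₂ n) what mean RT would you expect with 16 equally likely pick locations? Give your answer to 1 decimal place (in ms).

RT is linear in log₂ n, so two points fix the line:
  b = (643 − 573) / (log₂ 8 − log₂ 6) = 70 / (3 − 2.5850) = 168.659 ms/bit
  a = 573 − 168.659 × 2.5850 = 137.022 ms
Then RT(16) = 137.022 + 168.659 × log₂ 16 = 137.022 + 168.659 × 4 ≈ 811.659 ms.

811.7 ms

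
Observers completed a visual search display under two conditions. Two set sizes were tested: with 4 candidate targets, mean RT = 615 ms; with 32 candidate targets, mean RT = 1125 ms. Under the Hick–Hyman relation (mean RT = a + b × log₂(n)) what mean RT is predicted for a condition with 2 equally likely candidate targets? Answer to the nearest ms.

Fit slope and intercept:
  b = (1125 − 615) / (log₂ 32 − log₂ 4) = 510 / (5 − 2) = 170 ms/bit
  a = 615 − 170 × 2 = 275 ms
Then RT(2) = 275 + 170 × log₂ 2 = 275 + 170 × 1 ≈ 445.000 ms.

445 ms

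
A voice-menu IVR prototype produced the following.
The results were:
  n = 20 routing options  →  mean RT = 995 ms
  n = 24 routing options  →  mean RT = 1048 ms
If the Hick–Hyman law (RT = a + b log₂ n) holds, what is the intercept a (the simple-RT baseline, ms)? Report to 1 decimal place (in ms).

The slope on a log₂ axis is (1048 − 995) / (4.5850 − 4.3219) = 201.495 ms/bit.
a = RT₁ − b·log₂ n₁ = 995 − 201.495 × 4.3219 = 124.155 ms.

124.2 ms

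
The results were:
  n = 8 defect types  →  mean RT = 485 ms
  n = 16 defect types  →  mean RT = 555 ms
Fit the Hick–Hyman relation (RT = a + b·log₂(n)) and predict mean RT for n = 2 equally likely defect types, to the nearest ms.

With log₂ n on the abscissa the relation is linear; from the two conditions:
  b = (555 − 485) / (log₂ 16 − log₂ 8) = 70 / (4 − 3) = 70 ms/bit
  a = 485 − 70 × 3 = 275 ms
Then RT(2) = 275 + 70 × log₂ 2 = 275 + 70 × 1 ≈ 345.000 ms.

345 ms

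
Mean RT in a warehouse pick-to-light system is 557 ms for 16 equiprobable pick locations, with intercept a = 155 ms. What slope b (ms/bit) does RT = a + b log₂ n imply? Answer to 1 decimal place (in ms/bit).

100.5 ms/bit

b = (557 − 155) / log₂(16) = 402 / 4 = 100.500 ms/bit.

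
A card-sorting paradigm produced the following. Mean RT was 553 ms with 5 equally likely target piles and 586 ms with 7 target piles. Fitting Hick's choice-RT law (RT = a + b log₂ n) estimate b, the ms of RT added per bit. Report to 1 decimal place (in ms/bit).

68.0 ms/bit

The slope on a log₂ axis is (586 − 553) / (2.8074 − 2.3219) = 67.981 ms/bit.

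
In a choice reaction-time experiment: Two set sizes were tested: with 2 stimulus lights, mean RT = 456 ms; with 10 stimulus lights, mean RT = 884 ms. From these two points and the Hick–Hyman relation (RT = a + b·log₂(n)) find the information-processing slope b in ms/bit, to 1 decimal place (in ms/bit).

184.3 ms/bit

The slope on a log₂ axis is (884 − 456) / (3.3219 − 1) = 184.330 ms/bit.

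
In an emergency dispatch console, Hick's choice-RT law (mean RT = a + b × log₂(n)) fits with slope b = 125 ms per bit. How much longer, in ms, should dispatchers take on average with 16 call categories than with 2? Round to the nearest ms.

The intercept a cancels: ΔRT = b·(log₂ n₂ − log₂ n₁) = b·log₂(n₂/n₁).
log₂(16) − log₂(2) = log₂(16/2) = log₂(8) = 3.
ΔRT = 125 × 3.0000 = 375.000 ms.

375 ms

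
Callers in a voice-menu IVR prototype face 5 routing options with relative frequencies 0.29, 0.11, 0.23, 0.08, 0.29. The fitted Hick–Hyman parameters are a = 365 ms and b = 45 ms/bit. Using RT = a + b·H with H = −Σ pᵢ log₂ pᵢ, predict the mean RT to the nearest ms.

Entropy contributions −pᵢ log₂ pᵢ: 0.5179, 0.3503, 0.4877, 0.2915, 0.5179; sum H = 2.1653 bits.
RT = a + bH = 365 + 45·2.1653 = 462.44 ms.

462 ms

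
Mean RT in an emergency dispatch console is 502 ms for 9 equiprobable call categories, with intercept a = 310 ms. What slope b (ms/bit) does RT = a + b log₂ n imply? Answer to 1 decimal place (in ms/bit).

60.6 ms/bit

9 alternatives carry log₂ 9 = 3.1699 bits; the choice cost is 502 − 310 = 192 ms, so b = 192/3.1699 = 60.569 ms/bit.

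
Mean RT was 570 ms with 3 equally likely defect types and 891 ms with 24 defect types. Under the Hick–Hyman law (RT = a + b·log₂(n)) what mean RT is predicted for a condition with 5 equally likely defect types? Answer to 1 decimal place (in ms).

With log₂ n on the abscissa the relation is linear; from the two conditions:
  b = (891 − 570) / (log₂ 24 − log₂ 3) = 321 / (4.5850 − 1.5850) = 107.000 ms/bit
  a = 570 − 107.000 × 1.5850 = 400.409 ms
Then RT(5) = 400.409 + 107.000 × log₂ 5 = 400.409 + 107.000 × 2.3219 ≈ 648.855 ms.

648.9 ms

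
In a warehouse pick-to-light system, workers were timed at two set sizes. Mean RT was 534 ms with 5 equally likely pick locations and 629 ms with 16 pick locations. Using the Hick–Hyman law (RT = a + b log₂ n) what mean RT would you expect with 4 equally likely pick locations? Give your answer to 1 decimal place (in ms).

515.8 ms

Fit slope and intercept:
  b = (629 − 534) / (log₂ 16 − log₂ 5) = 95 / (4 − 2.3219) = 56.613 ms/bit
  a = 534 − 56.613 × 2.3219 = 402.550 ms
Then RT(4) = 402.550 + 56.613 × log₂ 4 = 402.550 + 56.613 × 2 ≈ 515.775 ms.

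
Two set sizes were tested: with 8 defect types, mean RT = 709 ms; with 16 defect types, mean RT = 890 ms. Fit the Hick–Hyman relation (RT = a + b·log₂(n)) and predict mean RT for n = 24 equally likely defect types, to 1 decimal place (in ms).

995.9 ms

With log₂ n on the abscissa the relation is linear; from the two conditions:
  b = (890 − 709) / (log₂ 16 − log₂ 8) = 181 / (4 − 3) = 181.000 ms/bit
  a = 709 − 181.000 × 3 = 166.000 ms
Then RT(24) = 166.000 + 181.000 × log₂ 24 = 166.000 + 181.000 × 4.5850 ≈ 995.878 ms.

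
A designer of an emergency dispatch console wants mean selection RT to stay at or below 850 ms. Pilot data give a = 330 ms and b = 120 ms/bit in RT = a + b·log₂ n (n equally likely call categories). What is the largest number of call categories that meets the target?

20

Set 330 + 120·log₂ n ≤ 850 → log₂ n ≤ (850 − 330)/120 = 4.3333.
So n ≤ 2^4.3333 = 20.159; the largest integer n is 20.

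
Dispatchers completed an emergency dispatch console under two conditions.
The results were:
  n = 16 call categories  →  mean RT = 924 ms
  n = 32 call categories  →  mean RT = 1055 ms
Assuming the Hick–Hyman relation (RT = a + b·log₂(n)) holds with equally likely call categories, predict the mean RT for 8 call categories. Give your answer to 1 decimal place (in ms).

Solve the two-equation system in a and b:
  b = (1055 − 924) / (log₂ 32 − log₂ 16) = 131 / (5 − 4) = 131.000 ms/bit
  a = 924 − 131.000 × 4 = 400.000 ms
Then RT(8) = 400.000 + 131.000 × log₂ 8 = 400.000 + 131.000 × 3 ≈ 793.000 ms.

793.0 ms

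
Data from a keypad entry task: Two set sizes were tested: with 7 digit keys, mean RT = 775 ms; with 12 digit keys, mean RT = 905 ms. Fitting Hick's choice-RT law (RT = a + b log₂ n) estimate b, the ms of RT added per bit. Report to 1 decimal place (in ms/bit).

Slope: b = (905 − 775) / (log₂ 12 − log₂ 7) = 130/0.7776 = 167.179 ms/bit.

167.2 ms/bit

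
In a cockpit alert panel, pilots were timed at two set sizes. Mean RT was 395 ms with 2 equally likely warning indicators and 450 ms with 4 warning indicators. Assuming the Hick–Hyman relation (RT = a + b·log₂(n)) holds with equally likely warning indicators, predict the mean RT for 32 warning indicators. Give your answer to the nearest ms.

Solve the two-equation system in a and b:
  b = (450 − 395) / (log₂ 4 − log₂ 2) = 55 / (2 − 1) = 55 ms/bit
  a = 395 − 55 × 1 = 340 ms
Then RT(32) = 340 + 55 × log₂ 32 = 340 + 55 × 5 ≈ 615.000 ms.

615 ms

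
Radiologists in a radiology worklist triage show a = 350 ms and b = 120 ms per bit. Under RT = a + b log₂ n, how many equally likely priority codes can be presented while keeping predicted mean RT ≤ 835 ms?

Information budget: (835 − 350)/120 = 4.0417 bits, so n ≤ 2^4.0417 = 16.469 → at most 16.

16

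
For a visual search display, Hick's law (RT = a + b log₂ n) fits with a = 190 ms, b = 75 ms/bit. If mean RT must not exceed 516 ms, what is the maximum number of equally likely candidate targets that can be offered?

20

Information budget: (516 − 190)/75 = 4.3467 bits, so n ≤ 2^4.3467 = 20.346 → at most 20.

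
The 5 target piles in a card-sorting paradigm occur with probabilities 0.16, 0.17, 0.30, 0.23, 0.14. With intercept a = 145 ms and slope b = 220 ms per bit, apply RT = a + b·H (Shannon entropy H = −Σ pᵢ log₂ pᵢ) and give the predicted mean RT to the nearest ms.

Entropy contributions −pᵢ log₂ pᵢ: 0.4230, 0.4346, 0.5211, 0.4877, 0.3971; sum H = 2.2635 bits.
RT = a + bH = 145 + 220·2.2635 = 642.96 ms.

643 ms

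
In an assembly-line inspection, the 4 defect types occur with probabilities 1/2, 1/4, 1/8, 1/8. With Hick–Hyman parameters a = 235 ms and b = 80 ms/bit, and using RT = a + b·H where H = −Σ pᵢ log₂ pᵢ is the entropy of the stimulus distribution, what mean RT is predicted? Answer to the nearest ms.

Each term −pᵢ log₂ pᵢ: 0.5·1 + 0.25·2 + 0.125·3 + 0.125·3; summed, H = 1.750 bits.
Mean RT = a + bH = 235 + 80·1.750 = 375.00 ms.

375 ms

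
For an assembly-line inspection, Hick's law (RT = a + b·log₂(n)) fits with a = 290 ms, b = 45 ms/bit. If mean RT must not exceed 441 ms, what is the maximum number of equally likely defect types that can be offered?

Set 290 + 45·log₂ n ≤ 441 → log₂ n ≤ (441 − 290)/45 = 3.3556.
So n ≤ 2^3.3556 = 10.236; the largest integer n is 10.

10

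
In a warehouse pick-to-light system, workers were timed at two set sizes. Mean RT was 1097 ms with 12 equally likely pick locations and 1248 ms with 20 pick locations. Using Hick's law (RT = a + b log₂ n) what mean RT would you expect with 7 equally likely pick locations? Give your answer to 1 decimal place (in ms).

937.7 ms

Fit slope and intercept:
  b = (1248 − 1097) / (log₂ 20 − log₂ 12) = 151 / (4.3219 − 3.5850) = 204.894 ms/bit
  a = 1097 − 204.894 × 3.5850 = 362.462 ms
Then RT(7) = 362.462 + 204.894 × log₂ 7 = 362.462 + 204.894 × 2.8074 ≈ 937.673 ms.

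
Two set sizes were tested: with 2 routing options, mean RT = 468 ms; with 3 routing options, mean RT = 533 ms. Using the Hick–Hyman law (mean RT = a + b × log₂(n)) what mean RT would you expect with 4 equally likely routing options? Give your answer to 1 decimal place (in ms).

With log₂ n on the abscissa the relation is linear; from the two conditions:
  b = (533 − 468) / (log₂ 3 − log₂ 2) = 65 / (1.5850 − 1) = 111.118 ms/bit
  a = 468 − 111.118 × 1 = 356.882 ms
Then RT(4) = 356.882 + 111.118 × log₂ 4 = 356.882 + 111.118 × 2 ≈ 579.118 ms.

579.1 ms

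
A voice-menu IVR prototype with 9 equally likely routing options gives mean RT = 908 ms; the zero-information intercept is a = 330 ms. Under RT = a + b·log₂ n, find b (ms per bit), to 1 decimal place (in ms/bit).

b = (908 − 330) / log₂(9) = 578 / 3.1699 = 182.339 ms/bit.

182.3 ms/bit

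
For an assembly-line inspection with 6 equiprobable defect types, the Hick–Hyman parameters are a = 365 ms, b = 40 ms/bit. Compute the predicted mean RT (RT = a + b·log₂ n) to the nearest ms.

468 ms

log₂(6) = 2.5850 bits, so RT = 365 + 40 × 2.5850 ≈ 468.399 ms.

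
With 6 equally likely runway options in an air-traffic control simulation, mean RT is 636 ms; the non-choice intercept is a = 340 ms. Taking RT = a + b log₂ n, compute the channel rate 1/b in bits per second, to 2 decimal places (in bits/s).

8.73 bits/s

Choice component = 636 − 340 = 296 ms over log₂(6) = 2.5850 bits.
b = 296 / 2.5850 = 114.508 ms/bit, so 1/b = 8.733 bits/s.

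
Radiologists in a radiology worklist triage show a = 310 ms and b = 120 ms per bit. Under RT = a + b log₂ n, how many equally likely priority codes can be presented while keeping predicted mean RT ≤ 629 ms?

6

120·log₂ n ≤ 629 − 310 = 319, giving log₂ n ≤ 2.6583 and n ≤ 6.313. The largest whole number is 6.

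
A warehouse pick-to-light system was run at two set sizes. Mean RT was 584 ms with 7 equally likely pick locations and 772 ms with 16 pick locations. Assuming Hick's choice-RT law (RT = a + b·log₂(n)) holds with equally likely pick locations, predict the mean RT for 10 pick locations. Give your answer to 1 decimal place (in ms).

665.1 ms

Fit slope and intercept:
  b = (772 − 584) / (log₂ 16 − log₂ 7) = 188 / (4 − 2.8074) = 157.633 ms/bit
  a = 584 − 157.633 × 2.8074 = 141.469 ms
Then RT(10) = 141.469 + 157.633 × log₂ 10 = 141.469 + 157.633 × 3.3219 ≈ 665.114 ms.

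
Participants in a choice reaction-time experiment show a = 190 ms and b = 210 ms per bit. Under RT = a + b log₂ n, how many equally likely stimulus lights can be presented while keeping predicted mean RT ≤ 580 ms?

3

Information budget: (580 − 190)/210 = 1.8571 bits, so n ≤ 2^1.8571 = 3.623 → at most 3.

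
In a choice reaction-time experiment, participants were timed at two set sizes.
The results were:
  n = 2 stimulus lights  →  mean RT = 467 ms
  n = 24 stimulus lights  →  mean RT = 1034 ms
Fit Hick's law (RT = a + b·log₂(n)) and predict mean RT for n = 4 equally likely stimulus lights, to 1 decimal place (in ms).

625.2 ms

With log₂ n on the abscissa the relation is linear; from the two conditions:
  b = (1034 − 467) / (log₂ 24 − log₂ 2) = 567 / (4.5850 − 1) = 158.161 ms/bit
  a = 467 − 158.161 × 1 = 308.839 ms
Then RT(4) = 308.839 + 158.161 × log₂ 4 = 308.839 + 158.161 × 2 ≈ 625.161 ms.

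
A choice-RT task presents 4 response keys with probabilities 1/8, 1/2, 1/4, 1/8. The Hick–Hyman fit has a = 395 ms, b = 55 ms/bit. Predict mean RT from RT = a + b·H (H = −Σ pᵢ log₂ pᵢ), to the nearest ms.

491 ms

Each term −pᵢ log₂ pᵢ: 0.125·3 + 0.5·1 + 0.25·2 + 0.125·3; summed, H = 1.750 bits.
Mean RT = a + bH = 395 + 55·1.750 = 491.25 ms.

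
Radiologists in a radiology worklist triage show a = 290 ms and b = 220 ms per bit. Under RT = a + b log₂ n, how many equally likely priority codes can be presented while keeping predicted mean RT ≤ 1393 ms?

32

Set 290 + 220·log₂ n ≤ 1393 → log₂ n ≤ (1393 − 290)/220 = 5.0136.
So n ≤ 2^5.0136 = 32.304; the largest integer n is 32.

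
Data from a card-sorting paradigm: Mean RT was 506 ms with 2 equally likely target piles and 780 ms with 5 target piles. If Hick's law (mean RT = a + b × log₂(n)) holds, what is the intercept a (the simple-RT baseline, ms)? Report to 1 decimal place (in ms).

298.7 ms

The slope on a log₂ axis is (780 − 506) / (2.3219 − 1) = 207.273 ms/bit.
a = RT₁ − b·log₂ n₁ = 506 − 207.273 × 1 = 298.727 ms.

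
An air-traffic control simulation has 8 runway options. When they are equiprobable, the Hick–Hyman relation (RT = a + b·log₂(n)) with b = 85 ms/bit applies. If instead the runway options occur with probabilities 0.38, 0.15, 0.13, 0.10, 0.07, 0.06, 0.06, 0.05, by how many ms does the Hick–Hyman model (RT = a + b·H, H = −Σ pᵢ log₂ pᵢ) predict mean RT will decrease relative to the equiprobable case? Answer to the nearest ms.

The RT saving is b·ΔH. Equiprobable H₀ = log₂(8) = 3.0000 bits; with the given probabilities H = 2.6276 bits.
b·(H₀ − H) = 85 × (3.0000 − 2.6276) = 31.66 ms.

32 ms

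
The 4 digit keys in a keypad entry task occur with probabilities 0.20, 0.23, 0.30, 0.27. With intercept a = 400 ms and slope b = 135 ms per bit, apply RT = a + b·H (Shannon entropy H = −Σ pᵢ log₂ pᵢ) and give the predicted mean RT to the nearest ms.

Entropy contributions −pᵢ log₂ pᵢ: 0.4644, 0.4877, 0.5211, 0.5100; sum H = 1.9832 bits.
RT = a + bH = 400 + 135·1.9832 = 667.73 ms.

668 ms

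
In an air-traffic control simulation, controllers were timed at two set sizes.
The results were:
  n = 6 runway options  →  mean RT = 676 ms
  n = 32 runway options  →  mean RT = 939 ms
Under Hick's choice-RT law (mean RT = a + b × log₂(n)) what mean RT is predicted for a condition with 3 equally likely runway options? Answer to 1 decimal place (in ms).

Solve the two-equation system in a and b:
  b = (939 − 676) / (log₂ 32 − log₂ 6) = 263 / (5 − 2.5850) = 108.901 ms/bit
  a = 676 − 108.901 × 2.5850 = 394.495 ms
Then RT(3) = 394.495 + 108.901 × log₂ 3 = 394.495 + 108.901 × 1.5850 ≈ 567.099 ms.

567.1 ms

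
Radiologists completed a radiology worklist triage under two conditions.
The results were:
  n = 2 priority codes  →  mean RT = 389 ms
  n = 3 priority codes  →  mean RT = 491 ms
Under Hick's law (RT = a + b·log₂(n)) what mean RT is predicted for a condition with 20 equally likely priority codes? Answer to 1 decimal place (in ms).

968.2 ms

RT is linear in log₂ n, so two points fix the line:
  b = (491 − 389) / (log₂ 3 − log₂ 2) = 102 / (1.5850 − 1) = 174.370 ms/bit
  a = 389 − 174.370 × 1 = 214.630 ms
Then RT(20) = 214.630 + 174.370 × log₂ 20 = 214.630 + 174.370 × 4.3219 ≈ 968.245 ms.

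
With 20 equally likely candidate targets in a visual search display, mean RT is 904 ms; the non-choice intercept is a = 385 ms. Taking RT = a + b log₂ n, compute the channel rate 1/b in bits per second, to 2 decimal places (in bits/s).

8.33 bits/s

Choice component = 904 − 385 = 519 ms over log₂(20) = 4.3219 bits.
b = 519 / 4.3219 = 120.085 ms/bit, so 1/b = 8.327 bits/s.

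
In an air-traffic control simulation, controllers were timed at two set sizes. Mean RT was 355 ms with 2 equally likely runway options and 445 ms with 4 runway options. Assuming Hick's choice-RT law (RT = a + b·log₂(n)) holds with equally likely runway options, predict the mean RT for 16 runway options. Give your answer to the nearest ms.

625 ms

With log₂ n on the abscissa the relation is linear; from the two conditions:
  b = (445 − 355) / (log₂ 4 − log₂ 2) = 90 / (2 − 1) = 90 ms/bit
  a = 355 − 90 × 1 = 265 ms
Then RT(16) = 265 + 90 × log₂ 16 = 265 + 90 × 4 ≈ 625.000 ms.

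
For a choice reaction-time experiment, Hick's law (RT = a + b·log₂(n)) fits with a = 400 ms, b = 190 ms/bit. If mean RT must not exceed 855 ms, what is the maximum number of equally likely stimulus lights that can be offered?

Information budget: (855 − 400)/190 = 2.3947 bits, so n ≤ 2^2.3947 = 5.259 → at most 5.

5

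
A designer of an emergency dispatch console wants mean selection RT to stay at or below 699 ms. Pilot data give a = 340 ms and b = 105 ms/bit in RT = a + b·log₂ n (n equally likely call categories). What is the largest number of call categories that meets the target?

10

105·log₂ n ≤ 699 − 340 = 359, giving log₂ n ≤ 3.4190 and n ≤ 10.696. The largest whole number is 10.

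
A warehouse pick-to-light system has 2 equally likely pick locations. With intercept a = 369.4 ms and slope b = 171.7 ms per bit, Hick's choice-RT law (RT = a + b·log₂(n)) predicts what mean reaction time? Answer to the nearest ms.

log₂(2) = 1 bits, so RT = 369.4 + 171.7 × 1 ≈ 541.100 ms.

541 ms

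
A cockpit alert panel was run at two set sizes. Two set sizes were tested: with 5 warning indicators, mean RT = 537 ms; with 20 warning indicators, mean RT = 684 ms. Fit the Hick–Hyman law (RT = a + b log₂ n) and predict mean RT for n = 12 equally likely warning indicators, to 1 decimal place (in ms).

629.8 ms

Fit slope and intercept:
  b = (684 − 537) / (log₂ 20 − log₂ 5) = 147 / (4.3219 − 2.3219) = 73.500 ms/bit
  a = 537 − 73.500 × 2.3219 = 366.338 ms
Then RT(12) = 366.338 + 73.500 × log₂ 12 = 366.338 + 73.500 × 3.5850 ≈ 629.833 ms.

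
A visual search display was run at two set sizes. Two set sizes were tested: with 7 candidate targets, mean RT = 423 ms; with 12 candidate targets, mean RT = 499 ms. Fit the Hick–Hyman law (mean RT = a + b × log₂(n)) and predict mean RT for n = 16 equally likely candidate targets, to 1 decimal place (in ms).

539.6 ms

RT is linear in log₂ n, so two points fix the line:
  b = (499 − 423) / (log₂ 12 − log₂ 7) = 76 / (3.5850 − 2.8074) = 97.736 ms/bit
  a = 423 − 97.736 × 2.8074 = 148.621 ms
Then RT(16) = 148.621 + 97.736 × log₂ 16 = 148.621 + 97.736 × 4 ≈ 539.564 ms.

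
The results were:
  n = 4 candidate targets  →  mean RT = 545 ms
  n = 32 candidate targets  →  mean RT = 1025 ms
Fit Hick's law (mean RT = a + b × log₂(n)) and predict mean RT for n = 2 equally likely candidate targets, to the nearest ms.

RT is linear in log₂ n, so two points fix the line:
  b = (1025 − 545) / (log₂ 32 − log₂ 4) = 480 / (5 − 2) = 160 ms/bit
  a = 545 − 160 × 2 = 225 ms
Then RT(2) = 225 + 160 × log₂ 2 = 225 + 160 × 1 ≈ 385.000 ms.

385 ms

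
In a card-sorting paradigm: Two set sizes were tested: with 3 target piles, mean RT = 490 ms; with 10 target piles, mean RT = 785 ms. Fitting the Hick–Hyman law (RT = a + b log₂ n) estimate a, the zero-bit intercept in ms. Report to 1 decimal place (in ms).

220.8 ms

b = (RT₂ − RT₁)/(log₂ n₂ − log₂ n₁) = (785 − 490)/(3.3219 − 1.5850) = 169.836 ms/bit.
a = RT₁ − b·log₂ n₁ = 490 − 169.836 × 1.5850 = 220.816 ms.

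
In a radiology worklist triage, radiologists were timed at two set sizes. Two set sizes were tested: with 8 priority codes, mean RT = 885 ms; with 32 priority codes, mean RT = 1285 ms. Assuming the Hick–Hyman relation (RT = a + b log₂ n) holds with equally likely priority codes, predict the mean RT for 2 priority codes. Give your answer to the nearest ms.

With log₂ n on the abscissa the relation is linear; from the two conditions:
  b = (1285 − 885) / (log₂ 32 − log₂ 8) = 400 / (5 − 3) = 200 ms/bit
  a = 885 − 200 × 3 = 285 ms
Then RT(2) = 285 + 200 × log₂ 2 = 285 + 200 × 1 ≈ 485.000 ms.

485 ms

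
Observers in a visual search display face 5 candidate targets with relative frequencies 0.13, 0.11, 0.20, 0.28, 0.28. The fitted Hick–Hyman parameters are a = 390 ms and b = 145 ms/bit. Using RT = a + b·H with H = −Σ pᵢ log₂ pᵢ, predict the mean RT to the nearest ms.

H = 0.13·log₂(1/0.13) + 0.11·log₂(1/0.11) + 0.20·log₂(1/0.20) + 0.28·log₂(1/0.28) + 0.28·log₂(1/0.28) = 2.2258 bits.
RT = 390 + 145 × 2.2258 = 712.73 ms.

713 ms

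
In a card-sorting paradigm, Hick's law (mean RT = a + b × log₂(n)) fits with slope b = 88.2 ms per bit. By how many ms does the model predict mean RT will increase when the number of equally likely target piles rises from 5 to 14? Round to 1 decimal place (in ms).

Only the slope matters, since a is common to both: ΔRT = b·log₂(n₂/n₁).
log₂(14) − log₂(5) = 3.8074 − 2.3219 = 1.4854.
ΔRT = 88.2 × 1.4854 = 131.015 ms.

131.0 ms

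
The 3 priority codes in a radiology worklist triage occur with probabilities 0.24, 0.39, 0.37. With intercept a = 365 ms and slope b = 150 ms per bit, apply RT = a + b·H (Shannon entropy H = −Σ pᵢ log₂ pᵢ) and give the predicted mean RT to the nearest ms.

598 ms

H = 0.24·log₂(1/0.24) + 0.39·log₂(1/0.39) + 0.37·log₂(1/0.37) = 1.5547 bits.
RT = 365 + 150 × 1.5547 = 598.20 ms.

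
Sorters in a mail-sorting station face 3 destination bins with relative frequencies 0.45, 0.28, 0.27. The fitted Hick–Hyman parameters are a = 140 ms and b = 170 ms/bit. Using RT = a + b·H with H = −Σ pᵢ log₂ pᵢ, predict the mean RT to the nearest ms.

402 ms

H = 0.45·log₂(1/0.45) + 0.28·log₂(1/0.28) + 0.27·log₂(1/0.27) = 1.5426 bits.
RT = 140 + 170 × 1.5426 = 402.25 ms.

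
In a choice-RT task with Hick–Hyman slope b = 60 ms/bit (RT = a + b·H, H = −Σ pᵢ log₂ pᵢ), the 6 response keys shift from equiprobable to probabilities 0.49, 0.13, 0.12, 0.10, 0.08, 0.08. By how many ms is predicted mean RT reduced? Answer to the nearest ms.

Equiprobable entropy H₀ = log₂ 6 = 2.5850 bits.
Skewed entropy H = −Σ pᵢ log₂ pᵢ = 2.1692 bits.
ΔRT = b·(H₀ − H) = 60 × 0.4158 = 24.95 ms.

25 ms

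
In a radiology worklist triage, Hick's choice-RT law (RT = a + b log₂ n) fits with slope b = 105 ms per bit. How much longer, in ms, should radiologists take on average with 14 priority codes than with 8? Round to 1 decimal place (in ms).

Only the slope matters, since a is common to both: ΔRT = b·log₂(n₂/n₁).
log₂(14) − log₂(8) = 3.8074 − 3 = 0.8074.
ΔRT = 105 × 0.8074 = 84.772 ms.

84.8 ms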